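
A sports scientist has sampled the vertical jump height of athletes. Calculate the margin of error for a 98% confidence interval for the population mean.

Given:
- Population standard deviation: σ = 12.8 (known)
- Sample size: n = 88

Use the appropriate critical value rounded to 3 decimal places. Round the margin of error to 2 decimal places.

The population standard deviation σ is known, so use the z-interval margin of error formula.

For 98% confidence, z* = 2.326 (from standard normal table)

Margin of error formula for z-interval: E = z* × σ/√n

E = 2.326 × 12.8/√88
  = 2.326 × 1.364485
  = 3.1738

Rounded to 2 decimal places:

3.17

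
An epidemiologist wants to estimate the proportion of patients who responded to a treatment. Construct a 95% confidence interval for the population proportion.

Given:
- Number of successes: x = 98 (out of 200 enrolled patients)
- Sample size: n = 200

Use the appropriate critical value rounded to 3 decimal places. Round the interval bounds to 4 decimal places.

Sample proportion: p̂ = 98/200 = 0.490000

Check conditions for normal approximation:
  np̂ = 98 ≥ 10 ✓
  n(1-p̂) = 102 ≥ 10 ✓

The sample is large enough, so use a z-interval (normal approximation) for the proportion.

For 95% confidence, z* = 1.96 (from standard normal table)

Standard error: SE = √(p̂(1-p̂)/n) = √(0.490000×0.510000/200) = 0.03534827

Margin of error: E = z* × SE = 1.96 × 0.03534827 = 0.069283

Z-interval: p̂ ± E = 0.490000 ± 0.069283 = (0.420717, 0.559283)

Rounded to 4 decimal places:

(0.4207, 0.5593)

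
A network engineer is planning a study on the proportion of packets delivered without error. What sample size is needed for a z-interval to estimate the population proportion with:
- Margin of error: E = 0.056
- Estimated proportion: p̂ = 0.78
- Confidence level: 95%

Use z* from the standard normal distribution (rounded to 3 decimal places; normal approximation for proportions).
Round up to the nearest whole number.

Using z* for proportion z-interval (normal approximation).

For 95% confidence, z* = 1.96 (from standard normal table)

Sample size formula for proportion z-interval: n = z*²p̂(1-p̂)/E²

n = 1.96² × 0.78 × 0.22 / 0.056²
  = 3.8416 × 0.1716 / 0.003136
  = 210.2100

Round up to the nearest whole number: n = 211

211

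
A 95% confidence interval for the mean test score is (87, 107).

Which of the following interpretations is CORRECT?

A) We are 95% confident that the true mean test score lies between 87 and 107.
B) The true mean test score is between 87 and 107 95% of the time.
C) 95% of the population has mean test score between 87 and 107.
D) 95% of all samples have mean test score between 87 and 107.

A confidence interval represents our confidence in the procedure, not a probability statement about the parameter.

Key concept: If we repeated this sampling process many times and computed a 95% CI each time, about 95% of those intervals would contain the true population parameter.

For this specific interval (87, 107):
- Midpoint (point estimate): 97
- Margin of error: 10

The correct interpretation is the one stating confidence that the true parameter lies in the interval — option A.

A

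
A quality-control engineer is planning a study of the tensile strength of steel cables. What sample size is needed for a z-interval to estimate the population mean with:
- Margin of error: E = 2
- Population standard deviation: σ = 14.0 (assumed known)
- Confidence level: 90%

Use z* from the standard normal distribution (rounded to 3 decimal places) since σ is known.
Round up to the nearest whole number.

Using z* since population σ is known (z-interval formula).

For 90% confidence, z* = 1.645 (from standard normal table)

Sample size formula for z-interval: n = (z*σ/E)²

n = (1.645 × 14.0 / 2)²
  = (11.515000)²
  = 132.5952

Round up to the nearest whole number: n = 133

133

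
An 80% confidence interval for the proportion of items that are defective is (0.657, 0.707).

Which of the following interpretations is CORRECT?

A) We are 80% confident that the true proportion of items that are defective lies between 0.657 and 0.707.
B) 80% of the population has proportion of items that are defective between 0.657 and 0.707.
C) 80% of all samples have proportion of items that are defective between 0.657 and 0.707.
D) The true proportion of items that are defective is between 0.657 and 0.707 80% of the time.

A confidence interval represents our confidence in the procedure, not a probability statement about the parameter.

Key concept: If we repeated this sampling process many times and computed an 80% CI each time, about 80% of those intervals would contain the true population parameter.

For this specific interval (0.657, 0.707):
- Midpoint (point estimate): 0.682
- Margin of error: 0.025

The correct interpretation is the one stating confidence that the true parameter lies in the interval — option A.

A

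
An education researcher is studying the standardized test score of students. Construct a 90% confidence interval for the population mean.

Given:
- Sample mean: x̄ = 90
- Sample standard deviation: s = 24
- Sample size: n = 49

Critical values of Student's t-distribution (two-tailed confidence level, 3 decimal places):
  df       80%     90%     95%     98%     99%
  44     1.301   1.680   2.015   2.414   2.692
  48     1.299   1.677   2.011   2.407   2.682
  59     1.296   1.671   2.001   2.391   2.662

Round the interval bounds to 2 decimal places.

The population standard deviation σ is unknown (only the sample standard deviation s is given), so use a t-interval with df = n - 1 = 49 - 1 = 48.

For 90% confidence with df = 48, t* = 1.677 (from t-table)

Standard error: SE = s/√n = 24/√49 = 3.428571

Margin of error: E = t* × SE = 1.677 × 3.428571 = 5.7497

T-interval: x̄ ± E = 90 ± 5.7497 = (84.2503, 95.7497)

Rounded to 2 decimal places:

(84.25, 95.75)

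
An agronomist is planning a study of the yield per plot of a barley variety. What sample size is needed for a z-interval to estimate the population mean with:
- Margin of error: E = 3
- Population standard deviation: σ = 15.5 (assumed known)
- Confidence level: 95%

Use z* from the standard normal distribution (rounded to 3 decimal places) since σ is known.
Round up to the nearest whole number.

Using z* since population σ is known (z-interval formula).

For 95% confidence, z* = 1.96 (from standard normal table)

Sample size formula for z-interval: n = (z*σ/E)²

n = (1.96 × 15.5 / 3)²
  = (10.126667)²
  = 102.5494

Round up to the nearest whole number: n = 103

103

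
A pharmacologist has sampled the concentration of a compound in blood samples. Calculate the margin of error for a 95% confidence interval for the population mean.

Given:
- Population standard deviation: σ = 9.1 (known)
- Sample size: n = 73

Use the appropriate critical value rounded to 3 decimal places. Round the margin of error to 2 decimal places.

The population standard deviation σ is known, so use the z-interval margin of error formula.

For 95% confidence, z* = 1.96 (from standard normal table)

Margin of error formula for z-interval: E = z* × σ/√n

E = 1.96 × 9.1/√73
  = 1.96 × 1.065074
  = 2.0875

Rounded to 2 decimal places:

2.09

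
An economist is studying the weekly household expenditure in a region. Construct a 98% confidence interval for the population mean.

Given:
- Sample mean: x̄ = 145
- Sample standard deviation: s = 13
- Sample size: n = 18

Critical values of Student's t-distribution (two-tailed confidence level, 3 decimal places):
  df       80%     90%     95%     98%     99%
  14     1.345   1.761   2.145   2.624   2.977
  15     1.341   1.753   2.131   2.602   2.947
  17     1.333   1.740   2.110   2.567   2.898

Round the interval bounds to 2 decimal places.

The population standard deviation σ is unknown (only the sample standard deviation s is given), so use a t-interval with df = n - 1 = 18 - 1 = 17.

For 98% confidence with df = 17, t* = 2.567 (from t-table)

Standard error: SE = s/√n = 13/√18 = 3.064129

Margin of error: E = t* × SE = 2.567 × 3.064129 = 7.8656

T-interval: x̄ ± E = 145 ± 7.8656 = (137.1344, 152.8656)

Rounded to 2 decimal places:

(137.13, 152.87)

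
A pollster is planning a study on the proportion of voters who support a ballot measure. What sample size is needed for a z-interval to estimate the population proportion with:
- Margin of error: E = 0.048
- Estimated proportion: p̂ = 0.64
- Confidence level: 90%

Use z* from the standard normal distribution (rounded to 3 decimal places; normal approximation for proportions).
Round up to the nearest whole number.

Using z* for proportion z-interval (normal approximation).

For 90% confidence, z* = 1.645 (from standard normal table)

Sample size formula for proportion z-interval: n = z*²p̂(1-p̂)/E²

n = 1.645² × 0.64 × 0.36 / 0.048²
  = 2.706025 × 0.2304 / 0.002304
  = 270.6025

Round up to the nearest whole number: n = 271

271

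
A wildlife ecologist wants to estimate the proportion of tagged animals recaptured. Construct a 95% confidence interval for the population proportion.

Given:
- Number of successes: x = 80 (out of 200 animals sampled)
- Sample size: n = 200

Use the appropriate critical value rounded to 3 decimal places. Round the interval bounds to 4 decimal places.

Sample proportion: p̂ = 80/200 = 0.400000

Check conditions for normal approximation:
  np̂ = 80 ≥ 10 ✓
  n(1-p̂) = 120 ≥ 10 ✓

The sample is large enough, so use a z-interval (normal approximation) for the proportion.

For 95% confidence, z* = 1.96 (from standard normal table)

Standard error: SE = √(p̂(1-p̂)/n) = √(0.400000×0.600000/200) = 0.03464102

Margin of error: E = z* × SE = 1.96 × 0.03464102 = 0.067896

Z-interval: p̂ ± E = 0.400000 ± 0.067896 = (0.332104, 0.467896)

Rounded to 4 decimal places:

(0.3321, 0.4679)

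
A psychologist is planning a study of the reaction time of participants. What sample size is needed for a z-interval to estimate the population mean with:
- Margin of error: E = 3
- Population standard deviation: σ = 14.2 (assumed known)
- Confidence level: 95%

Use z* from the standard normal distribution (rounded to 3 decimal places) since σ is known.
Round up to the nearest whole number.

Using z* since population σ is known (z-interval formula).

For 95% confidence, z* = 1.96 (from standard normal table)

Sample size formula for z-interval: n = (z*σ/E)²

n = (1.96 × 14.2 / 3)²
  = (9.277333)²
  = 86.0689

Round up to the nearest whole number: n = 87

87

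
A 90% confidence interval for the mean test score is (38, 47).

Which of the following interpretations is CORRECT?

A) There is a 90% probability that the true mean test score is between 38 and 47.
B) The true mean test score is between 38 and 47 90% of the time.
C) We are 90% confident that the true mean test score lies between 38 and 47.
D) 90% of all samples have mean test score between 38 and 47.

A confidence interval represents our confidence in the procedure, not a probability statement about the parameter.

Key concept: If we repeated this sampling process many times and computed a 90% CI each time, about 90% of those intervals would contain the true population parameter.

For this specific interval (38, 47):
- Midpoint (point estimate): 42.5
- Margin of error: 4.5

The correct interpretation is the one stating confidence that the true parameter lies in the interval — option C.

C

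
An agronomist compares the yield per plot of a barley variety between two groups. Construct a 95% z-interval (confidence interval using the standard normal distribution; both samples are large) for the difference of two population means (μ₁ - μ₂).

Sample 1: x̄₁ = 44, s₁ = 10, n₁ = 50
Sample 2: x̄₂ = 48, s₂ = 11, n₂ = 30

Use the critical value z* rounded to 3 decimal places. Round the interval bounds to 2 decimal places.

Both samples are large (n₁ = 50 ≥ 30, n₂ = 30 ≥ 30), so a z-interval for the difference of means applies.

Point estimate: x̄₁ - x̄₂ = 44 - 48 = -4

Standard error: SE = √(s₁²/n₁ + s₂²/n₂)
= √(10²/50 + 11²/30)
= √(2.000000 + 4.033333)
= 2.456284

For 95% confidence, z* = 1.96 (from standard normal table)
Margin of error: E = z* × SE = 1.96 × 2.456284 = 4.8143

Z-interval: (x̄₁ - x̄₂) ± E = -4 ± 4.8143 = (-8.8143, 0.8143)

Rounded to 2 decimal places:

(-8.81, 0.81)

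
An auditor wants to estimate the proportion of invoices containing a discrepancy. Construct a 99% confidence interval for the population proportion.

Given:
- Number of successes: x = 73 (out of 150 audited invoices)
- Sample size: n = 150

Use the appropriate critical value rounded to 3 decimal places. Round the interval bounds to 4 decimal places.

Sample proportion: p̂ = 73/150 = 0.486667

Check conditions for normal approximation:
  np̂ = 73 ≥ 10 ✓
  n(1-p̂) = 77 ≥ 10 ✓

The sample is large enough, so use a z-interval (normal approximation) for the proportion.

For 99% confidence, z* = 2.576 (from standard normal table)

Standard error: SE = √(p̂(1-p̂)/n) = √(0.486667×0.513333/150) = 0.04081031

Margin of error: E = z* × SE = 2.576 × 0.04081031 = 0.105127

Z-interval: p̂ ± E = 0.486667 ± 0.105127 = (0.381539, 0.591794)

Rounded to 4 decimal places:

(0.3815, 0.5918)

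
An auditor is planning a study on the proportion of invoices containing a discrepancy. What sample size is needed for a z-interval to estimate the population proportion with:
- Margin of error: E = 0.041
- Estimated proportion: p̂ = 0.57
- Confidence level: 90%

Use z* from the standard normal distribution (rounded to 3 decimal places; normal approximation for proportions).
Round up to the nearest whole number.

Using z* for proportion z-interval (normal approximation).

For 90% confidence, z* = 1.645 (from standard normal table)

Sample size formula for proportion z-interval: n = z*²p̂(1-p̂)/E²

n = 1.645² × 0.57 × 0.43 / 0.041²
  = 2.706025 × 0.2451 / 0.001681
  = 394.5549

Round up to the nearest whole number: n = 395

395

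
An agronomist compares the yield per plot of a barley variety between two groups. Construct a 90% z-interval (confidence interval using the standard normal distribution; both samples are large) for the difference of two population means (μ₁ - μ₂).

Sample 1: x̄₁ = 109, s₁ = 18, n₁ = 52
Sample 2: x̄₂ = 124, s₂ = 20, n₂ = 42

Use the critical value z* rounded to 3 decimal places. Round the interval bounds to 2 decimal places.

Both samples are large (n₁ = 52 ≥ 30, n₂ = 42 ≥ 30), so a z-interval for the difference of means applies.

Point estimate: x̄₁ - x̄₂ = 109 - 124 = -15

Standard error: SE = √(s₁²/n₁ + s₂²/n₂)
= √(18²/52 + 20²/42)
= √(6.230769 + 9.523810)
= 3.969204

For 90% confidence, z* = 1.645 (from standard normal table)
Margin of error: E = z* × SE = 1.645 × 3.969204 = 6.5293

Z-interval: (x̄₁ - x̄₂) ± E = -15 ± 6.5293 = (-21.5293, -8.4707)

Rounded to 2 decimal places:

(-21.53, -8.47)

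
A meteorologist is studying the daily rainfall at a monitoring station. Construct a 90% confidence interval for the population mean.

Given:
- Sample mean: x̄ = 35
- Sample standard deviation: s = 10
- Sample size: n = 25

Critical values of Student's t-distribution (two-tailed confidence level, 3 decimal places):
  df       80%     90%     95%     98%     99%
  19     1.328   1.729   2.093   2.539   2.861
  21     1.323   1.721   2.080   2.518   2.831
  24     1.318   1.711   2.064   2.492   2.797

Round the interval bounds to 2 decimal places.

The population standard deviation σ is unknown (only the sample standard deviation s is given), so use a t-interval with df = n - 1 = 25 - 1 = 24.

For 90% confidence with df = 24, t* = 1.711 (from t-table)

Standard error: SE = s/√n = 10/√25 = 2.000000

Margin of error: E = t* × SE = 1.711 × 2.000000 = 3.4220

T-interval: x̄ ± E = 35 ± 3.4220 = (31.5780, 38.4220)

Rounded to 2 decimal places:

(31.58, 38.42)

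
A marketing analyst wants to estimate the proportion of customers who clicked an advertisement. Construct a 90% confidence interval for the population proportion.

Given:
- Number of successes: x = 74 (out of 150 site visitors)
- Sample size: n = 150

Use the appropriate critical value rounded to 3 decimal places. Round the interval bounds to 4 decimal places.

Sample proportion: p̂ = 74/150 = 0.493333

Check conditions for normal approximation:
  np̂ = 74 ≥ 10 ✓
  n(1-p̂) = 76 ≥ 10 ✓

The sample is large enough, so use a z-interval (normal approximation) for the proportion.

For 90% confidence, z* = 1.645 (from standard normal table)

Standard error: SE = √(p̂(1-p̂)/n) = √(0.493333×0.506667/150) = 0.04082120

Margin of error: E = z* × SE = 1.645 × 0.04082120 = 0.067151

Z-interval: p̂ ± E = 0.493333 ± 0.067151 = (0.426182, 0.560484)

Rounded to 4 decimal places:

(0.4262, 0.5605)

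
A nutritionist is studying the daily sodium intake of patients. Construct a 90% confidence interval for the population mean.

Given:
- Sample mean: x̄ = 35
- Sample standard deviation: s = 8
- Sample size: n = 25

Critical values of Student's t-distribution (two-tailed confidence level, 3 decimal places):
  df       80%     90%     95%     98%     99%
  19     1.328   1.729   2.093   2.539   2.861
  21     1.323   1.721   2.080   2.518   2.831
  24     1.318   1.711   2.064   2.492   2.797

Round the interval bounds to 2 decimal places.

The population standard deviation σ is unknown (only the sample standard deviation s is given), so use a t-interval with df = n - 1 = 25 - 1 = 24.

For 90% confidence with df = 24, t* = 1.711 (from t-table)

Standard error: SE = s/√n = 8/√25 = 1.600000

Margin of error: E = t* × SE = 1.711 × 1.600000 = 2.7376

T-interval: x̄ ± E = 35 ± 2.7376 = (32.2624, 37.7376)

Rounded to 2 decimal places:

(32.26, 37.74)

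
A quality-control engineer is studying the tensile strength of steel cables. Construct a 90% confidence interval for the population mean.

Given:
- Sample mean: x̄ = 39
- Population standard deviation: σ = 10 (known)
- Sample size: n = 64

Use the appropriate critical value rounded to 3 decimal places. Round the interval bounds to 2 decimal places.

The population standard deviation σ is known, so use a z-interval (standard normal critical value).

For 90% confidence, z* = 1.645 (from standard normal table)

Standard error: SE = σ/√n = 10/√64 = 1.250000

Margin of error: E = z* × SE = 1.645 × 1.250000 = 2.0562

Z-interval: x̄ ± E = 39 ± 2.0562 = (36.9438, 41.0562)

Rounded to 2 decimal places:

(36.94, 41.06)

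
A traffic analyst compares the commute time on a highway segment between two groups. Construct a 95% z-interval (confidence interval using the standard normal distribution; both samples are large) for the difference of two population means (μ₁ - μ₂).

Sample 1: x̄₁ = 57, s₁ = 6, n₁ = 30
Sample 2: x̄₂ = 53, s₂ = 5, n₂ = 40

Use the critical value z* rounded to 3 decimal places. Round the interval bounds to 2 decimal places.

Both samples are large (n₁ = 30 ≥ 30, n₂ = 40 ≥ 30), so a z-interval for the difference of means applies.

Point estimate: x̄₁ - x̄₂ = 57 - 53 = 4

Standard error: SE = √(s₁²/n₁ + s₂²/n₂)
= √(6²/30 + 5²/40)
= √(1.200000 + 0.625000)
= 1.350926

For 95% confidence, z* = 1.96 (from standard normal table)
Margin of error: E = z* × SE = 1.96 × 1.350926 = 2.6478

Z-interval: (x̄₁ - x̄₂) ± E = 4 ± 2.6478 = (1.3522, 6.6478)

Rounded to 2 decimal places:

(1.35, 6.65)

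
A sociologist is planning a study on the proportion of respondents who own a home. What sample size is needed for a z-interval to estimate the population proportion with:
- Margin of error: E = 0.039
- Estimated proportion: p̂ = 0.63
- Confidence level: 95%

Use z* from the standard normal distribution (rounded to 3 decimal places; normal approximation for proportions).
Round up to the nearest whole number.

Using z* for proportion z-interval (normal approximation).

For 95% confidence, z* = 1.96 (from standard normal table)

Sample size formula for proportion z-interval: n = z*²p̂(1-p̂)/E²

n = 1.96² × 0.63 × 0.37 / 0.039²
  = 3.8416 × 0.2331 / 0.001521
  = 588.7422

Round up to the nearest whole number: n = 589

589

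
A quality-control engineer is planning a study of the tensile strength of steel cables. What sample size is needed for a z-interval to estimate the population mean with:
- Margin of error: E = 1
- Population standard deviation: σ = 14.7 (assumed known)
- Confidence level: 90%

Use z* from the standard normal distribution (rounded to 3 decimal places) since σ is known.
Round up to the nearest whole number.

Using z* since population σ is known (z-interval formula).

For 90% confidence, z* = 1.645 (from standard normal table)

Sample size formula for z-interval: n = (z*σ/E)²

n = (1.645 × 14.7 / 1)²
  = (24.181500)²
  = 584.7449

Round up to the nearest whole number: n = 585

585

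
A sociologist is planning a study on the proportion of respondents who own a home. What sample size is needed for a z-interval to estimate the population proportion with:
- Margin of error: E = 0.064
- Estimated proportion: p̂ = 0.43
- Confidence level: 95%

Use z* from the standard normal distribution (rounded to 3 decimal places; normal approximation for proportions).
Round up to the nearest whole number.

Using z* for proportion z-interval (normal approximation).

For 95% confidence, z* = 1.96 (from standard normal table)

Sample size formula for proportion z-interval: n = z*²p̂(1-p̂)/E²

n = 1.96² × 0.43 × 0.57 / 0.064²
  = 3.8416 × 0.2451 / 0.004096
  = 229.8770

Round up to the nearest whole number: n = 230

230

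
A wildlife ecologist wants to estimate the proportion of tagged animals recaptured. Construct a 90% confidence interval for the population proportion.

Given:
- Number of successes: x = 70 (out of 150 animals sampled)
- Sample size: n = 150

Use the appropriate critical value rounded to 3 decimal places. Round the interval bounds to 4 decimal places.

Sample proportion: p̂ = 70/150 = 0.466667

Check conditions for normal approximation:
  np̂ = 70 ≥ 10 ✓
  n(1-p̂) = 80 ≥ 10 ✓

The sample is large enough, so use a z-interval (normal approximation) for the proportion.

For 90% confidence, z* = 1.645 (from standard normal table)

Standard error: SE = √(p̂(1-p̂)/n) = √(0.466667×0.533333/150) = 0.04073401

Margin of error: E = z* × SE = 1.645 × 0.04073401 = 0.067007

Z-interval: p̂ ± E = 0.466667 ± 0.067007 = (0.399659, 0.533674)

Rounded to 4 decimal places:

(0.3997, 0.5337)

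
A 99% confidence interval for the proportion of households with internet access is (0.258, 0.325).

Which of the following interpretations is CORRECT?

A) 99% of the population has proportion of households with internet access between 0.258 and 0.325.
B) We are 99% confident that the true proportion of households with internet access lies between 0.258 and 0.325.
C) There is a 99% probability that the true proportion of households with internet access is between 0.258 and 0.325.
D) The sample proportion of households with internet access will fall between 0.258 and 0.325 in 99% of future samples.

A confidence interval represents our confidence in the procedure, not a probability statement about the parameter.

Key concept: If we repeated this sampling process many times and computed a 99% CI each time, about 99% of those intervals would contain the true population parameter.

For this specific interval (0.258, 0.325):
- Midpoint (point estimate): 0.2915
- Margin of error: 0.0335

The correct interpretation is the one stating confidence that the true parameter lies in the interval — option B.

B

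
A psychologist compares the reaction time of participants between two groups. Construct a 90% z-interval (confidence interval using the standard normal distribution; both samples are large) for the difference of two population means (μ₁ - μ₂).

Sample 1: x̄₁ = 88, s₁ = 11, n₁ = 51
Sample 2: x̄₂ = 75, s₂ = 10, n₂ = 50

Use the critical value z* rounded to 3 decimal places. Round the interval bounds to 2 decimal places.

Both samples are large (n₁ = 51 ≥ 30, n₂ = 50 ≥ 30), so a z-interval for the difference of means applies.

Point estimate: x̄₁ - x̄₂ = 88 - 75 = 13

Standard error: SE = √(s₁²/n₁ + s₂²/n₂)
= √(11²/51 + 10²/50)
= √(2.372549 + 2.000000)
= 2.091064

For 90% confidence, z* = 1.645 (from standard normal table)
Margin of error: E = z* × SE = 1.645 × 2.091064 = 3.4398

Z-interval: (x̄₁ - x̄₂) ± E = 13 ± 3.4398 = (9.5602, 16.4398)

Rounded to 2 decimal places:

(9.56, 16.44)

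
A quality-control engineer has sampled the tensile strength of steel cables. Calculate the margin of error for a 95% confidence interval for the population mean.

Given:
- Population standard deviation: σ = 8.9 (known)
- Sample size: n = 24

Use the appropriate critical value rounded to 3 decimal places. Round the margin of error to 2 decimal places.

The population standard deviation σ is known, so use the z-interval margin of error formula.

For 95% confidence, z* = 1.96 (from standard normal table)

Margin of error formula for z-interval: E = z* × σ/√n

E = 1.96 × 8.9/√24
  = 1.96 × 1.816705
  = 3.5607

Rounded to 2 decimal places:

3.56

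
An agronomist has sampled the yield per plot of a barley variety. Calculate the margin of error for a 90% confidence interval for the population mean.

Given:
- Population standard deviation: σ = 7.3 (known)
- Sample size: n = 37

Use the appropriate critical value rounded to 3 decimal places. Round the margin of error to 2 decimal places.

The population standard deviation σ is known, so use the z-interval margin of error formula.

For 90% confidence, z* = 1.645 (from standard normal table)

Margin of error formula for z-interval: E = z* × σ/√n

E = 1.645 × 7.3/√37
  = 1.645 × 1.200113
  = 1.9742

Rounded to 2 decimal places:

1.97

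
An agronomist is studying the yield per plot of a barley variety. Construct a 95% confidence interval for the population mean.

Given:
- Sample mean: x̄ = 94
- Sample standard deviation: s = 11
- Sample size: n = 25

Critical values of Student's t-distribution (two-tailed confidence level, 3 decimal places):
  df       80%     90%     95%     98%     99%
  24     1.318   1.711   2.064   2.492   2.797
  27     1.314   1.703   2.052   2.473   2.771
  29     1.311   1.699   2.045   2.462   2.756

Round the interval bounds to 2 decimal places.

The population standard deviation σ is unknown (only the sample standard deviation s is given), so use a t-interval with df = n - 1 = 25 - 1 = 24.

For 95% confidence with df = 24, t* = 2.064 (from t-table)

Standard error: SE = s/√n = 11/√25 = 2.200000

Margin of error: E = t* × SE = 2.064 × 2.200000 = 4.5408

T-interval: x̄ ± E = 94 ± 4.5408 = (89.4592, 98.5408)

Rounded to 2 decimal places:

(89.46, 98.54)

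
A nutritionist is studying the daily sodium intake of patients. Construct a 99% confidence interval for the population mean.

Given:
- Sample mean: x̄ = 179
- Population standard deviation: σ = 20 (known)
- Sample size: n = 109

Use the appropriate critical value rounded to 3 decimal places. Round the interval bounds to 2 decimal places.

The population standard deviation σ is known, so use a z-interval (standard normal critical value).

For 99% confidence, z* = 2.576 (from standard normal table)

Standard error: SE = σ/√n = 20/√109 = 1.915653

Margin of error: E = z* × SE = 2.576 × 1.915653 = 4.9347

Z-interval: x̄ ± E = 179 ± 4.9347 = (174.0653, 183.9347)

Rounded to 2 decimal places:

(174.07, 183.93)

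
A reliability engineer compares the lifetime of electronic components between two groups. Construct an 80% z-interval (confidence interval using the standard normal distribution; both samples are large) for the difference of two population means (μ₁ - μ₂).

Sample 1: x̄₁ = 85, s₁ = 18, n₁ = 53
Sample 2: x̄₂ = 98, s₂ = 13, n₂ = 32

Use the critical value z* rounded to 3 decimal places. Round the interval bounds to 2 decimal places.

Both samples are large (n₁ = 53 ≥ 30, n₂ = 32 ≥ 30), so a z-interval for the difference of means applies.

Point estimate: x̄₁ - x̄₂ = 85 - 98 = -13

Standard error: SE = √(s₁²/n₁ + s₂²/n₂)
= √(18²/53 + 13²/32)
= √(6.113208 + 5.281250)
= 3.375568

For 80% confidence, z* = 1.282 (from standard normal table)
Margin of error: E = z* × SE = 1.282 × 3.375568 = 4.3275

Z-interval: (x̄₁ - x̄₂) ± E = -13 ± 4.3275 = (-17.3275, -8.6725)

Rounded to 2 decimal places:

(-17.33, -8.67)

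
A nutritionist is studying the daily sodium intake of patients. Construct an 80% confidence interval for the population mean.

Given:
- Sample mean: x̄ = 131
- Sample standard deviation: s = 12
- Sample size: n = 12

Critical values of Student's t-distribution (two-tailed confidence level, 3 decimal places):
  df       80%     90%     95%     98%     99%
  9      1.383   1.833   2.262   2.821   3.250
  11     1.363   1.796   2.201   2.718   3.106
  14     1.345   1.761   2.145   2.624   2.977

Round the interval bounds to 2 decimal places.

The population standard deviation σ is unknown (only the sample standard deviation s is given), so use a t-interval with df = n - 1 = 12 - 1 = 11.

For 80% confidence with df = 11, t* = 1.363 (from t-table)

Standard error: SE = s/√n = 12/√12 = 3.464102

Margin of error: E = t* × SE = 1.363 × 3.464102 = 4.7216

T-interval: x̄ ± E = 131 ± 4.7216 = (126.2784, 135.7216)

Rounded to 2 decimal places:

(126.28, 135.72)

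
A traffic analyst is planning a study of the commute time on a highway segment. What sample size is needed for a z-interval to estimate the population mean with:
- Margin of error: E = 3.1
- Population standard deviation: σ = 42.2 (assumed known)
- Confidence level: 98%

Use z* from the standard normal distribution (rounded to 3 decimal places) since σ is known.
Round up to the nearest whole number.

Using z* since population σ is known (z-interval formula).

For 98% confidence, z* = 2.326 (from standard normal table)

Sample size formula for z-interval: n = (z*σ/E)²

n = (2.326 × 42.2 / 3.1)²
  = (31.663613)²
  = 1002.5844

Round up to the nearest whole number: n = 1003

1003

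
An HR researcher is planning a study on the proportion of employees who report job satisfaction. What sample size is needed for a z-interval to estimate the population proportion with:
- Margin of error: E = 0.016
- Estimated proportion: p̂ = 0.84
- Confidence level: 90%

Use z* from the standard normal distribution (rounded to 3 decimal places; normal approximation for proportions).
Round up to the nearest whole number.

Using z* for proportion z-interval (normal approximation).

For 90% confidence, z* = 1.645 (from standard normal table)

Sample size formula for proportion z-interval: n = z*²p̂(1-p̂)/E²

n = 1.645² × 0.84 × 0.16 / 0.016²
  = 2.706025 × 0.1344 / 0.000256
  = 1420.6631

Round up to the nearest whole number: n = 1421

1421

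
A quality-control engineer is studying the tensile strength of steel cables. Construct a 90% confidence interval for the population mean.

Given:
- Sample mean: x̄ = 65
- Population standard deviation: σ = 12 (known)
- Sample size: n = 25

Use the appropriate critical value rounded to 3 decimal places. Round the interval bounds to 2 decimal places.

The population standard deviation σ is known, so use a z-interval (standard normal critical value).

For 90% confidence, z* = 1.645 (from standard normal table)

Standard error: SE = σ/√n = 12/√25 = 2.400000

Margin of error: E = z* × SE = 1.645 × 2.400000 = 3.9480

Z-interval: x̄ ± E = 65 ± 3.9480 = (61.0520, 68.9480)

Rounded to 2 decimal places:

(61.05, 68.95)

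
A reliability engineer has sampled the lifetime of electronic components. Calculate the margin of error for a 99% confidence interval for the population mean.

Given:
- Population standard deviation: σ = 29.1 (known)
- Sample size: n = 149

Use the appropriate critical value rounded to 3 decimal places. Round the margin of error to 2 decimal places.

The population standard deviation σ is known, so use the z-interval margin of error formula.

For 99% confidence, z* = 2.576 (from standard normal table)

Margin of error formula for z-interval: E = z* × σ/√n

E = 2.576 × 29.1/√149
  = 2.576 × 2.383965
  = 6.1411

Rounded to 2 decimal places:

6.14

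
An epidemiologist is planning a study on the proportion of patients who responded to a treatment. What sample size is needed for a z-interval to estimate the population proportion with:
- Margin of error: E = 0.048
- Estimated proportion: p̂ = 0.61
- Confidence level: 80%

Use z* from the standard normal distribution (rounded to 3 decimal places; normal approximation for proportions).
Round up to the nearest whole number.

Using z* for proportion z-interval (normal approximation).

For 80% confidence, z* = 1.282 (from standard normal table)

Sample size formula for proportion z-interval: n = z*²p̂(1-p̂)/E²

n = 1.282² × 0.61 × 0.39 / 0.048²
  = 1.643524 × 0.2379 / 0.002304
  = 169.7024

Round up to the nearest whole number: n = 170

170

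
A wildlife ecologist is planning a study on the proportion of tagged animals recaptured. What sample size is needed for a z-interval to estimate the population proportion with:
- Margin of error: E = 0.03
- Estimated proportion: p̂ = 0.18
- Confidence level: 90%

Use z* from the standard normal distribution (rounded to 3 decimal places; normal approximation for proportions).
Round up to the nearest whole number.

Using z* for proportion z-interval (normal approximation).

For 90% confidence, z* = 1.645 (from standard normal table)

Sample size formula for proportion z-interval: n = z*²p̂(1-p̂)/E²

n = 1.645² × 0.18 × 0.82 / 0.03²
  = 2.706025 × 0.1476 / 0.0009
  = 443.7881

Round up to the nearest whole number: n = 444

444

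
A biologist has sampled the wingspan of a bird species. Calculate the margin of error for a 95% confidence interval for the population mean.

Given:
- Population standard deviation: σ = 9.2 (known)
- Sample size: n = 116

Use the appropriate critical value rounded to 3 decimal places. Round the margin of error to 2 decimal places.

The population standard deviation σ is known, so use the z-interval margin of error formula.

For 95% confidence, z* = 1.96 (from standard normal table)

Margin of error formula for z-interval: E = z* × σ/√n

E = 1.96 × 9.2/√116
  = 1.96 × 0.854199
  = 1.6742

Rounded to 2 decimal places:

1.67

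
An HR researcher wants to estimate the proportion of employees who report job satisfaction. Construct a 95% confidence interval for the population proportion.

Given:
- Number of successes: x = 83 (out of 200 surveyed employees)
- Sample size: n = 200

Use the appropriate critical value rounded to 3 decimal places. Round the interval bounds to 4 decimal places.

Sample proportion: p̂ = 83/200 = 0.415000

Check conditions for normal approximation:
  np̂ = 83 ≥ 10 ✓
  n(1-p̂) = 117 ≥ 10 ✓

The sample is large enough, so use a z-interval (normal approximation) for the proportion.

For 95% confidence, z* = 1.96 (from standard normal table)

Standard error: SE = √(p̂(1-p̂)/n) = √(0.415000×0.585000/200) = 0.03484071

Margin of error: E = z* × SE = 1.96 × 0.03484071 = 0.068288

Z-interval: p̂ ± E = 0.415000 ± 0.068288 = (0.346712, 0.483288)

Rounded to 4 decimal places:

(0.3467, 0.4833)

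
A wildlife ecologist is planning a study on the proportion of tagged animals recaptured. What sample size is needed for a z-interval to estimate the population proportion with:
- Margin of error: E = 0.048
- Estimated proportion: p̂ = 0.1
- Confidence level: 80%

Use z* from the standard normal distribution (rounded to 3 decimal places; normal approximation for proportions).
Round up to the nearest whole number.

Using z* for proportion z-interval (normal approximation).

For 80% confidence, z* = 1.282 (from standard normal table)

Sample size formula for proportion z-interval: n = z*²p̂(1-p̂)/E²

n = 1.282² × 0.1 × 0.9 / 0.048²
  = 1.643524 × 0.09 / 0.002304
  = 64.2002

Round up to the nearest whole number: n = 65

65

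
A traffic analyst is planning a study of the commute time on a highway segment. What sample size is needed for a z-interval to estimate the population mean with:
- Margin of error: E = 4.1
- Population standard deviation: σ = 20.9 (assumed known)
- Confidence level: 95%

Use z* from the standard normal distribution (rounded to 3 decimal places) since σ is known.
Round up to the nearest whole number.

Using z* since population σ is known (z-interval formula).

For 95% confidence, z* = 1.96 (from standard normal table)

Sample size formula for z-interval: n = (z*σ/E)²

n = (1.96 × 20.9 / 4.1)²
  = (9.991220)²
  = 99.8245

Round up to the nearest whole number: n = 100

100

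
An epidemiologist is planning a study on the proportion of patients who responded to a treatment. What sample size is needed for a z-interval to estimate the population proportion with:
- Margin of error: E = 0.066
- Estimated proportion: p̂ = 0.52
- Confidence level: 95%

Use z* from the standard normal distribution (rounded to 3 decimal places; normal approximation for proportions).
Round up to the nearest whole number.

Using z* for proportion z-interval (normal approximation).

For 95% confidence, z* = 1.96 (from standard normal table)

Sample size formula for proportion z-interval: n = z*²p̂(1-p̂)/E²

n = 1.96² × 0.52 × 0.48 / 0.066²
  = 3.8416 × 0.2496 / 0.004356
  = 220.1247

Round up to the nearest whole number: n = 221

221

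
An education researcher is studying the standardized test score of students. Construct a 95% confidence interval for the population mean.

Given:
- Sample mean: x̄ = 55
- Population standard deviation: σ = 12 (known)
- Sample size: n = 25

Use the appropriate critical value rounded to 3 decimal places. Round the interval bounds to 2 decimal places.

The population standard deviation σ is known, so use a z-interval (standard normal critical value).

For 95% confidence, z* = 1.96 (from standard normal table)

Standard error: SE = σ/√n = 12/√25 = 2.400000

Margin of error: E = z* × SE = 1.96 × 2.400000 = 4.7040

Z-interval: x̄ ± E = 55 ± 4.7040 = (50.2960, 59.7040)

Rounded to 2 decimal places:

(50.30, 59.70)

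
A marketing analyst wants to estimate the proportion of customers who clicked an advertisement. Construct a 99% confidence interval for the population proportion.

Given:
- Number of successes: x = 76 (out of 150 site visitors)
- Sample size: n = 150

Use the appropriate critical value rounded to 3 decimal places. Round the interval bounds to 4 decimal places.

Sample proportion: p̂ = 76/150 = 0.506667

Check conditions for normal approximation:
  np̂ = 76 ≥ 10 ✓
  n(1-p̂) = 74 ≥ 10 ✓

The sample is large enough, so use a z-interval (normal approximation) for the proportion.

For 99% confidence, z* = 2.576 (from standard normal table)

Standard error: SE = √(p̂(1-p̂)/n) = √(0.506667×0.493333/150) = 0.04082120

Margin of error: E = z* × SE = 2.576 × 0.04082120 = 0.105155

Z-interval: p̂ ± E = 0.506667 ± 0.105155 = (0.401511, 0.611822)

Rounded to 4 decimal places:

(0.4015, 0.6118)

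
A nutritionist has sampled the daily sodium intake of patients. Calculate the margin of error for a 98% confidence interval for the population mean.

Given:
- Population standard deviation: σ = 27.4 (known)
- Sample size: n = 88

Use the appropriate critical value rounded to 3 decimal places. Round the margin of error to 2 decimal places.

The population standard deviation σ is known, so use the z-interval margin of error formula.

For 98% confidence, z* = 2.326 (from standard normal table)

Margin of error formula for z-interval: E = z* × σ/√n

E = 2.326 × 27.4/√88
  = 2.326 × 2.920850
  = 6.7939

Rounded to 2 decimal places:

6.79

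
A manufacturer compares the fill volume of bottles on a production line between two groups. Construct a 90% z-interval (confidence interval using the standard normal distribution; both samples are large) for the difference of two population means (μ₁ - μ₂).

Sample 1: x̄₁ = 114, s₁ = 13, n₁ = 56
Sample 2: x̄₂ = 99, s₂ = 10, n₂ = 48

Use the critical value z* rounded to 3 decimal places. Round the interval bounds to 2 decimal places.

Both samples are large (n₁ = 56 ≥ 30, n₂ = 48 ≥ 30), so a z-interval for the difference of means applies.

Point estimate: x̄₁ - x̄₂ = 114 - 99 = 15

Standard error: SE = √(s₁²/n₁ + s₂²/n₂)
= √(13²/56 + 10²/48)
= √(3.017857 + 2.083333)
= 2.258582

For 90% confidence, z* = 1.645 (from standard normal table)
Margin of error: E = z* × SE = 1.645 × 2.258582 = 3.7154

Z-interval: (x̄₁ - x̄₂) ± E = 15 ± 3.7154 = (11.2846, 18.7154)

Rounded to 2 decimal places:

(11.28, 18.72)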